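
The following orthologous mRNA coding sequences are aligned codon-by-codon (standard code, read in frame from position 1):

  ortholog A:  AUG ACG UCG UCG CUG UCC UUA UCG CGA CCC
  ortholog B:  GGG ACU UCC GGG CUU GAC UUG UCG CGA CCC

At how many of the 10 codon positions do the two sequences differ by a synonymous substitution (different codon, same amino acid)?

4

Codon 1: AUG Met / GGG Gly — nonsynonymous.
Codon 2: ACG Thr / ACU Thr — synonymous.
Codon 3: UCG Ser / UCC Ser — synonymous.
Codon 4: UCG Ser / GGG Gly — nonsynonymous.
Codon 5: CUG Leu / CUU Leu — synonymous.
Codon 6: UCC Ser / GAC Asp — nonsynonymous.
Codon 7: UUA Leu / UUG Leu — synonymous.
Codon 8: UCG Ser / UCG Ser — identical.
Codon 9: CGA Arg / CGA Arg — identical.
Codon 10: CCC Pro / CCC Pro — identical.
Synonymous differences: 4.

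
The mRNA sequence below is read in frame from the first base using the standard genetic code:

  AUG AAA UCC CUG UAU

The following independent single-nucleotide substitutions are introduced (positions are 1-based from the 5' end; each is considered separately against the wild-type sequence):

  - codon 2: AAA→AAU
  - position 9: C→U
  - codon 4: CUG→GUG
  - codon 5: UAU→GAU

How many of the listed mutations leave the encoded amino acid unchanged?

1

Codon 2: AAA (Lys) → AAU (Asn) — missense.
Codon 3: UCC (Ser) → UCU (Ser) — synonymous.
Codon 4: CUG (Leu) → GUG (Val) — missense.
Codon 5: UAU (Tyr) → GAU (Asp) — missense.
Synonymous: 1 of 4.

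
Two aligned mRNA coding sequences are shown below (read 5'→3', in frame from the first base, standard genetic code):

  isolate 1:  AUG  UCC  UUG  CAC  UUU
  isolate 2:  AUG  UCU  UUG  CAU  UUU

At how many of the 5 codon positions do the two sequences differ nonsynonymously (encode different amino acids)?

Codon 1: AUG Met / AUG Met — identical.
Codon 2: UCC Ser / UCU Ser — synonymous.
Codon 3: UUG Leu / UUG Leu — identical.
Codon 4: CAC His / CAU His — synonymous.
Codon 5: UUU Phe / UUU Phe — identical.
Nonsynonymous differences: 0.

0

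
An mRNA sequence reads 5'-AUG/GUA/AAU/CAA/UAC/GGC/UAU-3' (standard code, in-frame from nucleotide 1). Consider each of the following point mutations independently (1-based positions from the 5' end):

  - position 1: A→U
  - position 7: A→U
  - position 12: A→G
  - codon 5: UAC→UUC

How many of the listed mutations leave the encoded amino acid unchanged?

1

Codon 1: AUG (Met) → UUG (Leu) — missense.
Codon 3: AAU (Asn) → UAU (Tyr) — missense.
Codon 4: CAA (Gln) → CAG (Gln) — synonymous.
Codon 5: UAC (Tyr) → UUC (Phe) — missense.
Synonymous: 1 of 4.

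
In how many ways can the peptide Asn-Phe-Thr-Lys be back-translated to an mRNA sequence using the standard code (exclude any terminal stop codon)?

Asn: 2 codons.
Phe: 2 codons.
Thr: 4 codons.
Lys: 2 codons.
2 × 2 × 4 × 2 = 32.

32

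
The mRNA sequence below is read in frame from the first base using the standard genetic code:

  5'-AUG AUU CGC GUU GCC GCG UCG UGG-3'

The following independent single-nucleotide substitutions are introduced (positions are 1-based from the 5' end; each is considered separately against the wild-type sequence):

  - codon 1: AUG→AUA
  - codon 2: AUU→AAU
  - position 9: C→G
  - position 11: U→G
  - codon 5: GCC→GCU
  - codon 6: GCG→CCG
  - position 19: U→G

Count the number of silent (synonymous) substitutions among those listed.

2

Codon 1: AUG (Met) → AUA (Ile) — missense.
Codon 2: AUU (Ile) → AAU (Asn) — missense.
Codon 3: CGC (Arg) → CGG (Arg) — synonymous.
Codon 4: GUU (Val) → GGU (Gly) — missense.
Codon 5: GCC (Ala) → GCU (Ala) — synonymous.
Codon 6: GCG (Ala) → CCG (Pro) — missense.
Codon 7: UCG (Ser) → GCG (Ala) — missense.
Synonymous: 2 of 7.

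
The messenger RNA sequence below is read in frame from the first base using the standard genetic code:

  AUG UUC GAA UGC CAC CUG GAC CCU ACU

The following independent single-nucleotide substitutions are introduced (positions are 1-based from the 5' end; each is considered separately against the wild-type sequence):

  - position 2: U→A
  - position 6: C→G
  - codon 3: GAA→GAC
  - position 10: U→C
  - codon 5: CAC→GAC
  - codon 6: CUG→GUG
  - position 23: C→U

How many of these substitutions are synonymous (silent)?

0

Codon 1: AUG (Met) → AAG (Lys) — missense.
Codon 2: UUC (Phe) → UUG (Leu) — missense.
Codon 3: GAA (Glu) → GAC (Asp) — missense.
Codon 4: UGC (Cys) → CGC (Arg) — missense.
Codon 5: CAC (His) → GAC (Asp) — missense.
Codon 6: CUG (Leu) → GUG (Val) — missense.
Codon 8: CCU (Pro) → CUU (Leu) — missense.
Synonymous: 0 of 7.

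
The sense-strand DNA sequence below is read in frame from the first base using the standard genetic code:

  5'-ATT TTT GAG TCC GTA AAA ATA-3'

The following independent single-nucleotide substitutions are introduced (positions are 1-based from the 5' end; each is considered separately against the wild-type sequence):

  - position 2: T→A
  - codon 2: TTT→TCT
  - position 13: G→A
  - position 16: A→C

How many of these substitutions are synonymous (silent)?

0

Codon 1: ATT (Ile) → AAT (Asn) — missense.
Codon 2: TTT (Phe) → TCT (Ser) — missense.
Codon 5: GTA (Val) → ATA (Ile) — missense.
Codon 6: AAA (Lys) → CAA (Gln) — missense.
Synonymous: 0 of 4.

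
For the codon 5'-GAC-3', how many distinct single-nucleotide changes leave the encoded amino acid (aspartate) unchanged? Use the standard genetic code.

1

Position 1: none → 0 synonymous.
Position 2: none → 0 synonymous.
Position 3: GAU → 1 synonymous.
Total: 0 + 0 + 1 = 1.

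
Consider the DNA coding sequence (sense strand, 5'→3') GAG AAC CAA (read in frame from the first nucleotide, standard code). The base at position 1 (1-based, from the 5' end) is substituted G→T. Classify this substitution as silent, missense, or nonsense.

nonsense

Position 1 falls in codon 1: GAG → Glu.
After the substitution the codon is TAG → Stop.
The new codon is a stop codon, so this is a nonsense mutation.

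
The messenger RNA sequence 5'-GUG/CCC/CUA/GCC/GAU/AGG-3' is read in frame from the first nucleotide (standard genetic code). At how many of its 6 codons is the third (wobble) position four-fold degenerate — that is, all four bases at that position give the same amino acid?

4

Codon 1 GUG (Val): third position 4-fold.
Codon 2 CCC (Pro): third position 4-fold.
Codon 3 CUA (Leu): third position 4-fold.
Codon 4 GCC (Ala): third position 4-fold.
Codon 5 GAU (Asp): third position 2-fold.
Codon 6 AGG (Arg): third position 2-fold.
Four-fold degenerate third positions: 4.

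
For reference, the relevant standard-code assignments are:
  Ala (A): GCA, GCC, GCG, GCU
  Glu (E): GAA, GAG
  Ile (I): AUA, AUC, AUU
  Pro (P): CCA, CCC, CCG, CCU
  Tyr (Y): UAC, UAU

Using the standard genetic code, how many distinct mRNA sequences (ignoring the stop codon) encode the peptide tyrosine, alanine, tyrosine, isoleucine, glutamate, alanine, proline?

1536

Tyr: 2 codons.
Ala: 4 codons.
Tyr: 2 codons.
Ile: 3 codons.
Glu: 2 codons.
Ala: 4 codons.
Pro: 4 codons.
2 × 4 × 2 × 3 × 2 × 4 × 4 = 1536.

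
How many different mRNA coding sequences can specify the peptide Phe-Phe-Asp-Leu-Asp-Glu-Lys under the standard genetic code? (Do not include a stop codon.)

Phe: 2 codons.
Phe: 2 codons.
Asp: 2 codons.
Leu: 6 codons.
Asp: 2 codons.
Glu: 2 codons.
Lys: 2 codons.
2 × 2 × 2 × 6 × 2 × 2 × 2 = 384.

384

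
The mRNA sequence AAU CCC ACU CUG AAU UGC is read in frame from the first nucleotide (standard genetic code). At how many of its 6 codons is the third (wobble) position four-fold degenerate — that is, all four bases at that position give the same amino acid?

3

Codon 1 AAU (Asn): third position 2-fold.
Codon 2 CCC (Pro): third position 4-fold.
Codon 3 ACU (Thr): third position 4-fold.
Codon 4 CUG (Leu): third position 4-fold.
Codon 5 AAU (Asn): third position 2-fold.
Codon 6 UGC (Cys): third position 2-fold.
Four-fold degenerate third positions: 3.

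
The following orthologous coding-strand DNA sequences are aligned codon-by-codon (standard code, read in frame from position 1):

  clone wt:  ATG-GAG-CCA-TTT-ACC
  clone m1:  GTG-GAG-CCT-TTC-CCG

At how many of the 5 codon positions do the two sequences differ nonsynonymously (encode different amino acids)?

Codon 1: ATG Met / GTG Val — nonsynonymous.
Codon 2: GAG Glu / GAG Glu — identical.
Codon 3: CCA Pro / CCT Pro — synonymous.
Codon 4: TTT Phe / TTC Phe — synonymous.
Codon 5: ACC Thr / CCG Pro — nonsynonymous.
Nonsynonymous differences: 2.

2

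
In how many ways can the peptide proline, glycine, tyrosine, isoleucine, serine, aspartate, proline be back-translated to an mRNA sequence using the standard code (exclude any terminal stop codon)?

Pro: 4 codons.
Gly: 4 codons.
Tyr: 2 codons.
Ile: 3 codons.
Ser: 6 codons.
Asp: 2 codons.
Pro: 4 codons.
4 × 4 × 2 × 3 × 6 × 2 × 4 = 4608.

4608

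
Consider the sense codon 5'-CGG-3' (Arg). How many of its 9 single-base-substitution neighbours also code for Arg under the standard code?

4

Position 1: AGG → 1 synonymous.
Position 2: none → 0 synonymous.
Position 3: CGU, CGC, CGA → 3 synonymous.
Total: 1 + 0 + 3 = 4.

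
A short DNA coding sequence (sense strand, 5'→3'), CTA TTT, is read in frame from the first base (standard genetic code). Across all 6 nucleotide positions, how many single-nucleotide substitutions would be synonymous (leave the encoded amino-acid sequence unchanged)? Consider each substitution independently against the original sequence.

Codon 1 (CTA, Leu): 4 synonymous substitutions.
Codon 2 (TTT, Phe): 1 synonymous substitution.
Total: 4 + 1 = 5.

5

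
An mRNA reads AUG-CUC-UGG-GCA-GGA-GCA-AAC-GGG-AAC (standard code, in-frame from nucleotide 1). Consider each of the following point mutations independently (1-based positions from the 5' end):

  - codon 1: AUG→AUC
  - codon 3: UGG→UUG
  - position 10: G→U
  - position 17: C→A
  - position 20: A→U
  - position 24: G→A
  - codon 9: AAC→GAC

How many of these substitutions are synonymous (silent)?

Codon 1: AUG (Met) → AUC (Ile) — missense.
Codon 3: UGG (Trp) → UUG (Leu) — missense.
Codon 4: GCA (Ala) → UCA (Ser) — missense.
Codon 6: GCA (Ala) → GAA (Glu) — missense.
Codon 7: AAC (Asn) → AUC (Ile) — missense.
Codon 8: GGG (Gly) → GGA (Gly) — synonymous.
Codon 9: AAC (Asn) → GAC (Asp) — missense.
Synonymous: 1 of 7.

1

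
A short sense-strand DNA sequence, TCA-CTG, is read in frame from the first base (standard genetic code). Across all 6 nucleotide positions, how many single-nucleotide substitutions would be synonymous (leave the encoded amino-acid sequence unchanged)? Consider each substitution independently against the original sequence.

Codon 1 (TCA, Ser): 3 synonymous substitutions.
Codon 2 (CTG, Leu): 4 synonymous substitutions.
Total: 3 + 4 = 7.

7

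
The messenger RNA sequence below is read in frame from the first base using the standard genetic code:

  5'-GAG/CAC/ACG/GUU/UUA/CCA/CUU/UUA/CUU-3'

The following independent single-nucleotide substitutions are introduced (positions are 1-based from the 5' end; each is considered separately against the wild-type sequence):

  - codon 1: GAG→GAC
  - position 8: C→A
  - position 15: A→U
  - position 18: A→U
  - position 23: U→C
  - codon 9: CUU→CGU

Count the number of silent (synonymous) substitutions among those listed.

Codon 1: GAG (Glu) → GAC (Asp) — missense.
Codon 3: ACG (Thr) → AAG (Lys) — missense.
Codon 5: UUA (Leu) → UUU (Phe) — missense.
Codon 6: CCA (Pro) → CCU (Pro) — synonymous.
Codon 8: UUA (Leu) → UCA (Ser) — missense.
Codon 9: CUU (Leu) → CGU (Arg) — missense.
Synonymous: 1 of 6.

1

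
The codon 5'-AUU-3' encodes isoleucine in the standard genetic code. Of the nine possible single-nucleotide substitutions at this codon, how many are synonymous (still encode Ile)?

2

Position 1: none → 0 synonymous.
Position 2: none → 0 synonymous.
Position 3: AUC, AUA → 2 synonymous.
Total: 0 + 0 + 2 = 2.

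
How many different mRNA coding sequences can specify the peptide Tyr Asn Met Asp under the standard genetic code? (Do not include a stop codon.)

8

Tyr: 2 codons.
Asn: 2 codons.
Met: 1 codon.
Asp: 2 codons.
2 × 2 × 1 × 2 = 8.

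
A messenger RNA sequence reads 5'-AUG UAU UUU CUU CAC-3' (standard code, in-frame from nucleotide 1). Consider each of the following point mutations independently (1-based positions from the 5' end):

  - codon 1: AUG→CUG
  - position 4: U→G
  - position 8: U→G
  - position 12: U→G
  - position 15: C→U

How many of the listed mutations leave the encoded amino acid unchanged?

2

Codon 1: AUG (Met) → CUG (Leu) — missense.
Codon 2: UAU (Tyr) → GAU (Asp) — missense.
Codon 3: UUU (Phe) → UGU (Cys) — missense.
Codon 4: CUU (Leu) → CUG (Leu) — synonymous.
Codon 5: CAC (His) → CAU (His) — synonymous.
Synonymous: 2 of 5.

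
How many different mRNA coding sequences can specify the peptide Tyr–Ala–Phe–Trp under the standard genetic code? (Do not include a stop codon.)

Tyr: 2 codons.
Ala: 4 codons.
Phe: 2 codons.
Trp: 1 codon.
2 × 4 × 2 × 1 = 16.

16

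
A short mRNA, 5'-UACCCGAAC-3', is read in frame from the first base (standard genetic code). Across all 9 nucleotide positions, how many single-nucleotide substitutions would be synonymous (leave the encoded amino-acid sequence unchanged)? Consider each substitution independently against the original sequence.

5

Codon 1 (UAC, Tyr): 1 synonymous substitution.
Codon 2 (CCG, Pro): 3 synonymous substitutions.
Codon 3 (AAC, Asn): 1 synonymous substitution.
Total: 1 + 3 + 1 = 5.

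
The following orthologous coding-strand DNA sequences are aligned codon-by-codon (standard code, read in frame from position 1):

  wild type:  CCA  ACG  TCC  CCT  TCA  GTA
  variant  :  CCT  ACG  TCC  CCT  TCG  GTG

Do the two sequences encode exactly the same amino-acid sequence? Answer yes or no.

Codon 1: CCA Pro / CCT Pro — synonymous.
Codon 2: ACG Thr / ACG Thr — identical.
Codon 3: TCC Ser / TCC Ser — identical.
Codon 4: CCT Pro / CCT Pro — identical.
Codon 5: TCA Ser / TCG Ser — synonymous.
Codon 6: GTA Val / GTG Val — synonymous.
Nonsynonymous differences: 0 → same protein.

yes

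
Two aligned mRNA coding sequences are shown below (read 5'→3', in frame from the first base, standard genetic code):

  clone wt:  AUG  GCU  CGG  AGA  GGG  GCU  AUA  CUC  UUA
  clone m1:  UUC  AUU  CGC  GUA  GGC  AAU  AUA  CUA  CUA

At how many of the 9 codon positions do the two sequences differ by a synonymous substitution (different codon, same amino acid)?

4

Codon 1: AUG Met / UUC Phe — nonsynonymous.
Codon 2: GCU Ala / AUU Ile — nonsynonymous.
Codon 3: CGG Arg / CGC Arg — synonymous.
Codon 4: AGA Arg / GUA Val — nonsynonymous.
Codon 5: GGG Gly / GGC Gly — synonymous.
Codon 6: GCU Ala / AAU Asn — nonsynonymous.
Codon 7: AUA Ile / AUA Ile — identical.
Codon 8: CUC Leu / CUA Leu — synonymous.
Codon 9: UUA Leu / CUA Leu — synonymous.
Synonymous differences: 4.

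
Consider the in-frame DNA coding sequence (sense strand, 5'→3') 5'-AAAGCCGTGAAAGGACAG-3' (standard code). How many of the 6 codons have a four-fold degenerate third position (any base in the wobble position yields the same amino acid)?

3

Codon 1 AAA (Lys): third position 2-fold.
Codon 2 GCC (Ala): third position 4-fold.
Codon 3 GTG (Val): third position 4-fold.
Codon 4 AAA (Lys): third position 2-fold.
Codon 5 GGA (Gly): third position 4-fold.
Codon 6 CAG (Gln): third position 2-fold.
Four-fold degenerate third positions: 3.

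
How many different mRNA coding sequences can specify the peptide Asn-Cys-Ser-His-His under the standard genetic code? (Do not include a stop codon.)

Asn: 2 codons.
Cys: 2 codons.
Ser: 6 codons.
His: 2 codons.
His: 2 codons.
2 × 2 × 6 × 2 × 2 = 96.

96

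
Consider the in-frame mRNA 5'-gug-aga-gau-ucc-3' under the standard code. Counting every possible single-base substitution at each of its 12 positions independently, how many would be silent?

Codon 1 (GUG, Val): 3 synonymous substitutions.
Codon 2 (AGA, Arg): 2 synonymous substitutions.
Codon 3 (GAU, Asp): 1 synonymous substitution.
Codon 4 (UCC, Ser): 3 synonymous substitutions.
Total: 3 + 2 + 1 + 3 = 9.

9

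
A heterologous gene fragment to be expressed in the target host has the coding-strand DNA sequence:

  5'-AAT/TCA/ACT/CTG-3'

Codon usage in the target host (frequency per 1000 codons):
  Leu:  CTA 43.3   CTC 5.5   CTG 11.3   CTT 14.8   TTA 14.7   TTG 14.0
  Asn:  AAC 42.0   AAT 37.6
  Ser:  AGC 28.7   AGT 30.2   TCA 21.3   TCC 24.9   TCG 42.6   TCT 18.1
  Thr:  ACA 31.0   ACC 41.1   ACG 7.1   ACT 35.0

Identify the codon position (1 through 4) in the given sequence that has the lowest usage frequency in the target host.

Codon 1 AAT (Asn): 37.6 per 1000.
Codon 2 TCA (Ser): 21.3 per 1000.
Codon 3 ACT (Thr): 35.0 per 1000.
Codon 4 CTG (Leu): 11.3 per 1000.
Lowest frequency is 11.3 at codon 4.

4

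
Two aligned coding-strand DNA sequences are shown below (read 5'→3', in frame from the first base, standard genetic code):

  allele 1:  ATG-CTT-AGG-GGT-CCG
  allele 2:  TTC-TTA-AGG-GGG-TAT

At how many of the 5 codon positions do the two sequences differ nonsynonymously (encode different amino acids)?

2

Codon 1: ATG Met / TTC Phe — nonsynonymous.
Codon 2: CTT Leu / TTA Leu — synonymous.
Codon 3: AGG Arg / AGG Arg — identical.
Codon 4: GGT Gly / GGG Gly — synonymous.
Codon 5: CCG Pro / TAT Tyr — nonsynonymous.
Nonsynonymous differences: 2.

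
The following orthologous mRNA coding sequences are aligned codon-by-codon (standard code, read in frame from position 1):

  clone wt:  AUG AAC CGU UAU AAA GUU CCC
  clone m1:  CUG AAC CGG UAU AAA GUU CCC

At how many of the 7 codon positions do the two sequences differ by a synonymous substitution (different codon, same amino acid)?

1

Codon 1: AUG Met / CUG Leu — nonsynonymous.
Codon 2: AAC Asn / AAC Asn — identical.
Codon 3: CGU Arg / CGG Arg — synonymous.
Codon 4: UAU Tyr / UAU Tyr — identical.
Codon 5: AAA Lys / AAA Lys — identical.
Codon 6: GUU Val / GUU Val — identical.
Codon 7: CCC Pro / CCC Pro — identical.
Synonymous differences: 1.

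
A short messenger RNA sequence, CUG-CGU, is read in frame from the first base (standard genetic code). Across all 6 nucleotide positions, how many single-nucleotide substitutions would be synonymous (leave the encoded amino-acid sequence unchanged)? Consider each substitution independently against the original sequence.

7

Codon 1 (CUG, Leu): 4 synonymous substitutions.
Codon 2 (CGU, Arg): 3 synonymous substitutions.
Total: 4 + 3 = 7.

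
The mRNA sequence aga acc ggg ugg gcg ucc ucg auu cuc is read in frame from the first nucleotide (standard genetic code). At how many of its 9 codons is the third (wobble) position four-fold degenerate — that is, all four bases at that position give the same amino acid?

Codon 1 AGA (Arg): third position 2-fold.
Codon 2 ACC (Thr): third position 4-fold.
Codon 3 GGG (Gly): third position 4-fold.
Codon 4 UGG (Trp): third position 1-fold.
Codon 5 GCG (Ala): third position 4-fold.
Codon 6 UCC (Ser): third position 4-fold.
Codon 7 UCG (Ser): third position 4-fold.
Codon 8 AUU (Ile): third position 3-fold.
Codon 9 CUC (Leu): third position 4-fold.
Four-fold degenerate third positions: 6.

6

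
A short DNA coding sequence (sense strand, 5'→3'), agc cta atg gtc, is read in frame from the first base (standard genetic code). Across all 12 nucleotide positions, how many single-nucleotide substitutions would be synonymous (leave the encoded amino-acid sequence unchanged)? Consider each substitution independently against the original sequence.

8

Codon 1 (AGC, Ser): 1 synonymous substitution.
Codon 2 (CTA, Leu): 4 synonymous substitutions.
Codon 3 (ATG, Met): 0 synonymous substitutions.
Codon 4 (GTC, Val): 3 synonymous substitutions.
Total: 1 + 4 + 0 + 3 = 8.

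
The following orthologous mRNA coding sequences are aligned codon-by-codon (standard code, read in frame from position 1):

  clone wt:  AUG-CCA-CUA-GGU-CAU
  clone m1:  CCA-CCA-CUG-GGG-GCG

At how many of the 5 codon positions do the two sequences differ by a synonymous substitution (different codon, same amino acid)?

Codon 1: AUG Met / CCA Pro — nonsynonymous.
Codon 2: CCA Pro / CCA Pro — identical.
Codon 3: CUA Leu / CUG Leu — synonymous.
Codon 4: GGU Gly / GGG Gly — synonymous.
Codon 5: CAU His / GCG Ala — nonsynonymous.
Synonymous differences: 2.

2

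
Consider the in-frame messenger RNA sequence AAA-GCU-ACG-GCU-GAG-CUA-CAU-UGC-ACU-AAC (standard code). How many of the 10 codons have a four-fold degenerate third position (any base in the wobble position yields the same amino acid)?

5

Codon 1 AAA (Lys): third position 2-fold.
Codon 2 GCU (Ala): third position 4-fold.
Codon 3 ACG (Thr): third position 4-fold.
Codon 4 GCU (Ala): third position 4-fold.
Codon 5 GAG (Glu): third position 2-fold.
Codon 6 CUA (Leu): third position 4-fold.
Codon 7 CAU (His): third position 2-fold.
Codon 8 UGC (Cys): third position 2-fold.
Codon 9 ACU (Thr): third position 4-fold.
Codon 10 AAC (Asn): third position 2-fold.
Four-fold degenerate third positions: 5.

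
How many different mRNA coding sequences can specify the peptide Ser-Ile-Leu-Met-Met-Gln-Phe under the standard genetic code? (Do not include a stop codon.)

Ser: 6 codons.
Ile: 3 codons.
Leu: 6 codons.
Met: 1 codon.
Met: 1 codon.
Gln: 2 codons.
Phe: 2 codons.
6 × 3 × 6 × 1 × 1 × 2 × 2 = 432.

432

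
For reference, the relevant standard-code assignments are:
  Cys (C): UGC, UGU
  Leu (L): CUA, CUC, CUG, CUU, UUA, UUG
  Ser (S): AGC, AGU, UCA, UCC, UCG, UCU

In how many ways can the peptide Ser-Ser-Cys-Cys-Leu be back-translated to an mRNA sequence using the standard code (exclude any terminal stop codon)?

Ser: 6 codons.
Ser: 6 codons.
Cys: 2 codons.
Cys: 2 codons.
Leu: 6 codons.
6 × 6 × 2 × 2 × 6 = 864.

864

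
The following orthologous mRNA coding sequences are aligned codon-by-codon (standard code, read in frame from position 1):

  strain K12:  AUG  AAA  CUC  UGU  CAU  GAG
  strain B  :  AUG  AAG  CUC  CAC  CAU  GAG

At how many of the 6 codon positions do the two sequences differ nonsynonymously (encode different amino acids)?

Codon 1: AUG Met / AUG Met — identical.
Codon 2: AAA Lys / AAG Lys — synonymous.
Codon 3: CUC Leu / CUC Leu — identical.
Codon 4: UGU Cys / CAC His — nonsynonymous.
Codon 5: CAU His / CAU His — identical.
Codon 6: GAG Glu / GAG Glu — identical.
Nonsynonymous differences: 1.

1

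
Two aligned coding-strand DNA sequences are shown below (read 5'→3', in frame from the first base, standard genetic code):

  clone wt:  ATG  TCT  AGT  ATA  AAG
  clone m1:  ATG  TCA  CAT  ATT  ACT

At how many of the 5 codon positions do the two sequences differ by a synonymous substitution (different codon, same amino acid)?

Codon 1: ATG Met / ATG Met — identical.
Codon 2: TCT Ser / TCA Ser — synonymous.
Codon 3: AGT Ser / CAT His — nonsynonymous.
Codon 4: ATA Ile / ATT Ile — synonymous.
Codon 5: AAG Lys / ACT Thr — nonsynonymous.
Synonymous differences: 2.

2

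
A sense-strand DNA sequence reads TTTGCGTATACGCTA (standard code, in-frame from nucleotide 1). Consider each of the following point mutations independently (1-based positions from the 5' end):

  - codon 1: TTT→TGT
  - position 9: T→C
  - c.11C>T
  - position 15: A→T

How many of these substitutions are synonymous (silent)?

2

Codon 1: TTT (Phe) → TGT (Cys) — missense.
Codon 3: TAT (Tyr) → TAC (Tyr) — synonymous.
Codon 4: ACG (Thr) → ATG (Met) — missense.
Codon 5: CTA (Leu) → CTT (Leu) — synonymous.
Synonymous: 2 of 4.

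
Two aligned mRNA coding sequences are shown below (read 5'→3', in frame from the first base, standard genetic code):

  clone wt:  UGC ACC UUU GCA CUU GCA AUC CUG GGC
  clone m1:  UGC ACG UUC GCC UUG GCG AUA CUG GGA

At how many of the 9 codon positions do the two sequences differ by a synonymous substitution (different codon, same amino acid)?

Codon 1: UGC Cys / UGC Cys — identical.
Codon 2: ACC Thr / ACG Thr — synonymous.
Codon 3: UUU Phe / UUC Phe — synonymous.
Codon 4: GCA Ala / GCC Ala — synonymous.
Codon 5: CUU Leu / UUG Leu — synonymous.
Codon 6: GCA Ala / GCG Ala — synonymous.
Codon 7: AUC Ile / AUA Ile — synonymous.
Codon 8: CUG Leu / CUG Leu — identical.
Codon 9: GGC Gly / GGA Gly — synonymous.
Synonymous differences: 7.

7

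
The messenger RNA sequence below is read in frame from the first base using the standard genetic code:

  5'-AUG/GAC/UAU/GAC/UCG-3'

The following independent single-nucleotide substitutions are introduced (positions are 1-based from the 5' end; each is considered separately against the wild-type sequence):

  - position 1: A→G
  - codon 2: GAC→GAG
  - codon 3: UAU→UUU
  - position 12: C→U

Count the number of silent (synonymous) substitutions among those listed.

1

Codon 1: AUG (Met) → GUG (Val) — missense.
Codon 2: GAC (Asp) → GAG (Glu) — missense.
Codon 3: UAU (Tyr) → UUU (Phe) — missense.
Codon 4: GAC (Asp) → GAU (Asp) — synonymous.
Synonymous: 1 of 4.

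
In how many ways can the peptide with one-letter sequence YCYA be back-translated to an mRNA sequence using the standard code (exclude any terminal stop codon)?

Tyr: 2 codons.
Cys: 2 codons.
Tyr: 2 codons.
Ala: 4 codons.
2 × 2 × 2 × 4 = 32.

32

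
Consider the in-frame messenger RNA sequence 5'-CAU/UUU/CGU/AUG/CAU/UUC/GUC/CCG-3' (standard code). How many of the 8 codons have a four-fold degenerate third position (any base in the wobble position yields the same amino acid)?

3

Codon 1 CAU (His): third position 2-fold.
Codon 2 UUU (Phe): third position 2-fold.
Codon 3 CGU (Arg): third position 4-fold.
Codon 4 AUG (Met): third position 1-fold.
Codon 5 CAU (His): third position 2-fold.
Codon 6 UUC (Phe): third position 2-fold.
Codon 7 GUC (Val): third position 4-fold.
Codon 8 CCG (Pro): third position 4-fold.
Four-fold degenerate third positions: 3.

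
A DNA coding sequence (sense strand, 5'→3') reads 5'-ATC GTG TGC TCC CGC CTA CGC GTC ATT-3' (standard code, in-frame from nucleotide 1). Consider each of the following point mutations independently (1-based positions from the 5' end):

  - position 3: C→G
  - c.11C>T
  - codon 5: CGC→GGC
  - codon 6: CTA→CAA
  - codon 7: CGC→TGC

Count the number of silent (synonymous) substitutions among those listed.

Codon 1: ATC (Ile) → ATG (Met) — missense.
Codon 4: TCC (Ser) → TTC (Phe) — missense.
Codon 5: CGC (Arg) → GGC (Gly) — missense.
Codon 6: CTA (Leu) → CAA (Gln) — missense.
Codon 7: CGC (Arg) → TGC (Cys) — missense.
Synonymous: 0 of 5.

0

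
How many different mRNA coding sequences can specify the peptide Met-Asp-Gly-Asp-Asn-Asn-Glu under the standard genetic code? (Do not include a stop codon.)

Met: 1 codon.
Asp: 2 codons.
Gly: 4 codons.
Asp: 2 codons.
Asn: 2 codons.
Asn: 2 codons.
Glu: 2 codons.
1 × 2 × 4 × 2 × 2 × 2 × 2 = 128.

128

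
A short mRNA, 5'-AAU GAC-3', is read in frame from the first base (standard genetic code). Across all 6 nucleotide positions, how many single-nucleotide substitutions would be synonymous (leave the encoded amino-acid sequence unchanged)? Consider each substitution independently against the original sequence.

2

Codon 1 (AAU, Asn): 1 synonymous substitution.
Codon 2 (GAC, Asp): 1 synonymous substitution.
Total: 1 + 1 = 2.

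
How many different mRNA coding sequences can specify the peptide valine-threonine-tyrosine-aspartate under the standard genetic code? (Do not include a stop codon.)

64

Val: 4 codons.
Thr: 4 codons.
Tyr: 2 codons.
Asp: 2 codons.
4 × 4 × 2 × 2 = 64.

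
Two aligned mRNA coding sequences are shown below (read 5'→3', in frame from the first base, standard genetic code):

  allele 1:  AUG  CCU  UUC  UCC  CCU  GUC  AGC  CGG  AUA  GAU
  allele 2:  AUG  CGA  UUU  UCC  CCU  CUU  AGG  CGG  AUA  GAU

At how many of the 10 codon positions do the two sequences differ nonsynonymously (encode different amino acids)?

3

Codon 1: AUG Met / AUG Met — identical.
Codon 2: CCU Pro / CGA Arg — nonsynonymous.
Codon 3: UUC Phe / UUU Phe — synonymous.
Codon 4: UCC Ser / UCC Ser — identical.
Codon 5: CCU Pro / CCU Pro — identical.
Codon 6: GUC Val / CUU Leu — nonsynonymous.
Codon 7: AGC Ser / AGG Arg — nonsynonymous.
Codon 8: CGG Arg / CGG Arg — identical.
Codon 9: AUA Ile / AUA Ile — identical.
Codon 10: GAU Asp / GAU Asp — identical.
Nonsynonymous differences: 3.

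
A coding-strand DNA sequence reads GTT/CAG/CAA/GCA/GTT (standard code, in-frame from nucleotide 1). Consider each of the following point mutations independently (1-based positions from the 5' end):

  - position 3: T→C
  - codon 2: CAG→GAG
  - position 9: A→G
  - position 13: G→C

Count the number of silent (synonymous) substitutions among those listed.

Codon 1: GTT (Val) → GTC (Val) — synonymous.
Codon 2: CAG (Gln) → GAG (Glu) — missense.
Codon 3: CAA (Gln) → CAG (Gln) — synonymous.
Codon 5: GTT (Val) → CTT (Leu) — missense.
Synonymous: 2 of 4.

2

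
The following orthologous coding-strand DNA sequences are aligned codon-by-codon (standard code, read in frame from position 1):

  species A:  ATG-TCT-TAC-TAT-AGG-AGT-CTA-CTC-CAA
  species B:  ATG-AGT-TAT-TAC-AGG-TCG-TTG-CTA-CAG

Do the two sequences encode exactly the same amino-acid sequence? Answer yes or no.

yes

Codon 1: ATG Met / ATG Met — identical.
Codon 2: TCT Ser / AGT Ser — synonymous.
Codon 3: TAC Tyr / TAT Tyr — synonymous.
Codon 4: TAT Tyr / TAC Tyr — synonymous.
Codon 5: AGG Arg / AGG Arg — identical.
Codon 6: AGT Ser / TCG Ser — synonymous.
Codon 7: CTA Leu / TTG Leu — synonymous.
Codon 8: CTC Leu / CTA Leu — synonymous.
Codon 9: CAA Gln / CAG Gln — synonymous.
Nonsynonymous differences: 0 → same protein.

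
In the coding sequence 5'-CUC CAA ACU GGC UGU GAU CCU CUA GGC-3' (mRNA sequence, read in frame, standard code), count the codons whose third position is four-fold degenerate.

6

Codon 1 CUC (Leu): third position 4-fold.
Codon 2 CAA (Gln): third position 2-fold.
Codon 3 ACU (Thr): third position 4-fold.
Codon 4 GGC (Gly): third position 4-fold.
Codon 5 UGU (Cys): third position 2-fold.
Codon 6 GAU (Asp): third position 2-fold.
Codon 7 CCU (Pro): third position 4-fold.
Codon 8 CUA (Leu): third position 4-fold.
Codon 9 GGC (Gly): third position 4-fold.
Four-fold degenerate third positions: 6.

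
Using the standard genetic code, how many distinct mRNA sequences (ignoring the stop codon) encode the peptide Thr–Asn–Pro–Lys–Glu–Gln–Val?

Thr: 4 codons.
Asn: 2 codons.
Pro: 4 codons.
Lys: 2 codons.
Glu: 2 codons.
Gln: 2 codons.
Val: 4 codons.
4 × 2 × 4 × 2 × 2 × 2 × 4 = 1024.

1024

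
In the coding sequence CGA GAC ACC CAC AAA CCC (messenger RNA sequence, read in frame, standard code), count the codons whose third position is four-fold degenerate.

Codon 1 CGA (Arg): third position 4-fold.
Codon 2 GAC (Asp): third position 2-fold.
Codon 3 ACC (Thr): third position 4-fold.
Codon 4 CAC (His): third position 2-fold.
Codon 5 AAA (Lys): third position 2-fold.
Codon 6 CCC (Pro): third position 4-fold.
Four-fold degenerate third positions: 3.

3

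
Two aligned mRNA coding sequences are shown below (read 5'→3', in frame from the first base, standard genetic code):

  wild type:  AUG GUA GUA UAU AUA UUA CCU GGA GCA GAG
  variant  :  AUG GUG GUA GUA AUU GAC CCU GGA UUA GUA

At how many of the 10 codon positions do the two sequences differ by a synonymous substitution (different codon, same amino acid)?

2

Codon 1: AUG Met / AUG Met — identical.
Codon 2: GUA Val / GUG Val — synonymous.
Codon 3: GUA Val / GUA Val — identical.
Codon 4: UAU Tyr / GUA Val — nonsynonymous.
Codon 5: AUA Ile / AUU Ile — synonymous.
Codon 6: UUA Leu / GAC Asp — nonsynonymous.
Codon 7: CCU Pro / CCU Pro — identical.
Codon 8: GGA Gly / GGA Gly — identical.
Codon 9: GCA Ala / UUA Leu — nonsynonymous.
Codon 10: GAG Glu / GUA Val — nonsynonymous.
Synonymous differences: 2.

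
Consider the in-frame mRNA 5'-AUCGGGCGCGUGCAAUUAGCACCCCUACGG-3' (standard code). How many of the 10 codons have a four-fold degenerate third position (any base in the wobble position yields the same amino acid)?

7

Codon 1 AUC (Ile): third position 3-fold.
Codon 2 GGG (Gly): third position 4-fold.
Codon 3 CGC (Arg): third position 4-fold.
Codon 4 GUG (Val): third position 4-fold.
Codon 5 CAA (Gln): third position 2-fold.
Codon 6 UUA (Leu): third position 2-fold.
Codon 7 GCA (Ala): third position 4-fold.
Codon 8 CCC (Pro): third position 4-fold.
Codon 9 CUA (Leu): third position 4-fold.
Codon 10 CGG (Arg): third position 4-fold.
Four-fold degenerate third positions: 7.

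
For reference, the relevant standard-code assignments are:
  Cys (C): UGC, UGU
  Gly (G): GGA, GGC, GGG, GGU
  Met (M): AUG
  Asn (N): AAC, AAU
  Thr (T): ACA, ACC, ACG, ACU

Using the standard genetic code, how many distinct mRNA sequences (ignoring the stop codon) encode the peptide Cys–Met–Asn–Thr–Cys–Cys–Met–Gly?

256

Cys: 2 codons.
Met: 1 codon.
Asn: 2 codons.
Thr: 4 codons.
Cys: 2 codons.
Cys: 2 codons.
Met: 1 codon.
Gly: 4 codons.
2 × 1 × 2 × 4 × 2 × 2 × 1 × 4 = 256.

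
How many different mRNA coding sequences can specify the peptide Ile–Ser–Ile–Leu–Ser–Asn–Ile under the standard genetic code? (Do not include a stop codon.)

Ile: 3 codons.
Ser: 6 codons.
Ile: 3 codons.
Leu: 6 codons.
Ser: 6 codons.
Asn: 2 codons.
Ile: 3 codons.
3 × 6 × 3 × 6 × 6 × 2 × 3 = 11664.

11664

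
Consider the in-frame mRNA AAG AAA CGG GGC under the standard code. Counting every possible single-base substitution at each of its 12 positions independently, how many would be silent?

9

Codon 1 (AAG, Lys): 1 synonymous substitution.
Codon 2 (AAA, Lys): 1 synonymous substitution.
Codon 3 (CGG, Arg): 4 synonymous substitutions.
Codon 4 (GGC, Gly): 3 synonymous substitutions.
Total: 1 + 1 + 4 + 3 = 9.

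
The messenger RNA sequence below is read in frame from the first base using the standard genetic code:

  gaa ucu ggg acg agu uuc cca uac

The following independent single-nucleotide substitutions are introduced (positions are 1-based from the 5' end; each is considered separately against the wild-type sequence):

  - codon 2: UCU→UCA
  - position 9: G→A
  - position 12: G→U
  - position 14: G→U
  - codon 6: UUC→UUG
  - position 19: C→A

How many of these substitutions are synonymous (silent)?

Codon 2: UCU (Ser) → UCA (Ser) — synonymous.
Codon 3: GGG (Gly) → GGA (Gly) — synonymous.
Codon 4: ACG (Thr) → ACU (Thr) — synonymous.
Codon 5: AGU (Ser) → AUU (Ile) — missense.
Codon 6: UUC (Phe) → UUG (Leu) — missense.
Codon 7: CCA (Pro) → ACA (Thr) — missense.
Synonymous: 3 of 6.

3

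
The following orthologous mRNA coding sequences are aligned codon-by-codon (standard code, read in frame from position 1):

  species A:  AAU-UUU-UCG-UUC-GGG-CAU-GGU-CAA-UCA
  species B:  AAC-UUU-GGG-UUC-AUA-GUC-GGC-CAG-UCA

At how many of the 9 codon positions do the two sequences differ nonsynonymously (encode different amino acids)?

3

Codon 1: AAU Asn / AAC Asn — synonymous.
Codon 2: UUU Phe / UUU Phe — identical.
Codon 3: UCG Ser / GGG Gly — nonsynonymous.
Codon 4: UUC Phe / UUC Phe — identical.
Codon 5: GGG Gly / AUA Ile — nonsynonymous.
Codon 6: CAU His / GUC Val — nonsynonymous.
Codon 7: GGU Gly / GGC Gly — synonymous.
Codon 8: CAA Gln / CAG Gln — synonymous.
Codon 9: UCA Ser / UCA Ser — identical.
Nonsynonymous differences: 3.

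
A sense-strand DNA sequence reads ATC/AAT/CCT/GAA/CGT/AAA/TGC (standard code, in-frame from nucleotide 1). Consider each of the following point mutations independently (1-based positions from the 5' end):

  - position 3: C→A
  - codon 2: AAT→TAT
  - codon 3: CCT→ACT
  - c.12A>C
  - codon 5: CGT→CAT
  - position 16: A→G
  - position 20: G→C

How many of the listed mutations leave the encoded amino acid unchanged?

Codon 1: ATC (Ile) → ATA (Ile) — synonymous.
Codon 2: AAT (Asn) → TAT (Tyr) — missense.
Codon 3: CCT (Pro) → ACT (Thr) — missense.
Codon 4: GAA (Glu) → GAC (Asp) — missense.
Codon 5: CGT (Arg) → CAT (His) — missense.
Codon 6: AAA (Lys) → GAA (Glu) — missense.
Codon 7: TGC (Cys) → TCC (Ser) — missense.
Synonymous: 1 of 7.

1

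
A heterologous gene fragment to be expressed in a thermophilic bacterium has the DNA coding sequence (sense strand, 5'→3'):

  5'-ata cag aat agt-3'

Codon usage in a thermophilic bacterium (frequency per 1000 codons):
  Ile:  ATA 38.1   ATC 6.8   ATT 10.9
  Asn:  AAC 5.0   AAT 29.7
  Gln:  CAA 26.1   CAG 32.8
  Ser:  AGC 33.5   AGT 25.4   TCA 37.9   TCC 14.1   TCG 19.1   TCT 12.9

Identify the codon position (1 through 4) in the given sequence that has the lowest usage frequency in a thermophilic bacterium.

Codon 1 ATA (Ile): 38.1 per 1000.
Codon 2 CAG (Gln): 32.8 per 1000.
Codon 3 AAT (Asn): 29.7 per 1000.
Codon 4 AGT (Ser): 25.4 per 1000.
Lowest frequency is 25.4 at codon 4.

4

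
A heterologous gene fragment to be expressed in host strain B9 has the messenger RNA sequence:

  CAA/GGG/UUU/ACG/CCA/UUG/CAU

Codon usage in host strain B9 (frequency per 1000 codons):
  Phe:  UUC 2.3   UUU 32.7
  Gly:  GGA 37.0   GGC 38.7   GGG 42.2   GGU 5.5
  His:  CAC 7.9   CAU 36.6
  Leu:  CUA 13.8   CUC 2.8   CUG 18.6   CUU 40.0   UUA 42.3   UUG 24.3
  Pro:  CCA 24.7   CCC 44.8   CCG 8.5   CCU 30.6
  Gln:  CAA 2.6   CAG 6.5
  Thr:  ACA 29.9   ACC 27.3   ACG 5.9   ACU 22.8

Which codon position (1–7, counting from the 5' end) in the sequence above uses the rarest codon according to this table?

Codon 1 CAA (Gln): 2.6 per 1000.
Codon 2 GGG (Gly): 42.2 per 1000.
Codon 3 UUU (Phe): 32.7 per 1000.
Codon 4 ACG (Thr): 5.9 per 1000.
Codon 5 CCA (Pro): 24.7 per 1000.
Codon 6 UUG (Leu): 24.3 per 1000.
Codon 7 CAU (His): 36.6 per 1000.
Lowest frequency is 2.6 at codon 1.

1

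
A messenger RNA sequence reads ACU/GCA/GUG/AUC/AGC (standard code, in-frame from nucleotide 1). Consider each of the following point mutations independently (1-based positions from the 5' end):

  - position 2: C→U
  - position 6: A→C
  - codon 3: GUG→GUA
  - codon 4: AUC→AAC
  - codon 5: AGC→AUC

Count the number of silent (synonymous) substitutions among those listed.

Codon 1: ACU (Thr) → AUU (Ile) — missense.
Codon 2: GCA (Ala) → GCC (Ala) — synonymous.
Codon 3: GUG (Val) → GUA (Val) — synonymous.
Codon 4: AUC (Ile) → AAC (Asn) — missense.
Codon 5: AGC (Ser) → AUC (Ile) — missense.
Synonymous: 2 of 5.

2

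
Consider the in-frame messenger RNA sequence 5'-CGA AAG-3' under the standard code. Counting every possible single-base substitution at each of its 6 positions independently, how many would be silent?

5

Codon 1 (CGA, Arg): 4 synonymous substitutions.
Codon 2 (AAG, Lys): 1 synonymous substitution.
Total: 4 + 1 = 5.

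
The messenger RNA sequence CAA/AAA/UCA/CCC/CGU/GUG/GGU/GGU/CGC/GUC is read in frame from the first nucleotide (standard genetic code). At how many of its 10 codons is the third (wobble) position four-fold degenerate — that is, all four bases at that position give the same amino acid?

Codon 1 CAA (Gln): third position 2-fold.
Codon 2 AAA (Lys): third position 2-fold.
Codon 3 UCA (Ser): third position 4-fold.
Codon 4 CCC (Pro): third position 4-fold.
Codon 5 CGU (Arg): third position 4-fold.
Codon 6 GUG (Val): third position 4-fold.
Codon 7 GGU (Gly): third position 4-fold.
Codon 8 GGU (Gly): third position 4-fold.
Codon 9 CGC (Arg): third position 4-fold.
Codon 10 GUC (Val): third position 4-fold.
Four-fold degenerate third positions: 8.

8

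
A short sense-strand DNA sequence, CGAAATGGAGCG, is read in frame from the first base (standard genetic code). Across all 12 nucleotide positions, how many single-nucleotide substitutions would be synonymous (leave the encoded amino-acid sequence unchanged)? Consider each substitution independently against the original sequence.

Codon 1 (CGA, Arg): 4 synonymous substitutions.
Codon 2 (AAT, Asn): 1 synonymous substitution.
Codon 3 (GGA, Gly): 3 synonymous substitutions.
Codon 4 (GCG, Ala): 3 synonymous substitutions.
Total: 4 + 1 + 3 + 3 = 11.

11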